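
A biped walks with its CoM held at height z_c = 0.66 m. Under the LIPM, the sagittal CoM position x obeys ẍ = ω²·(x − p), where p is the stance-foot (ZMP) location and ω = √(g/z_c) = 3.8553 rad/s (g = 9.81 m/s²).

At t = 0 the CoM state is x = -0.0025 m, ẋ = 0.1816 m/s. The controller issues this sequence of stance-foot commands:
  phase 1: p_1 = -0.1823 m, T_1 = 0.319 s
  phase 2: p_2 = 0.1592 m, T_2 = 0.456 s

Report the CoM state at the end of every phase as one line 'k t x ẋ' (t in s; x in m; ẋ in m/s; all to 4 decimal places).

phase 1: p=-0.1823, T=0.319, ωT=1.229841, cosh=1.856512, sinh=1.564173; start (x,ẋ)=(-0.002500, 0.181600) → end (x,ẋ)=(0.225180, 1.421400)
phase 2: p=0.1592, T=0.456, ωT=1.758017, cosh=2.986654, sinh=2.814268; start (x,ẋ)=(0.225180, 1.421400) → end (x,ẋ)=(1.393843, 4.961100)

1 0.3190 0.2252 1.4214
2 0.7750 1.3938 4.9611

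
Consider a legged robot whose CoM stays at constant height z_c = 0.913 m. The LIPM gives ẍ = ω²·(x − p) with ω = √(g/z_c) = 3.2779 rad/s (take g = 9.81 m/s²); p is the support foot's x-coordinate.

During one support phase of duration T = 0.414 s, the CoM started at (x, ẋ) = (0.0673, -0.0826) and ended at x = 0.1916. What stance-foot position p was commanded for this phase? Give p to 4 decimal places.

ωT = 3.2779·0.414 = 1.357051; cosh(ωT) = 2.071069, sinh(ωT) = 1.813650
x(T) = p + (x₀−p)·cosh(ωT) + (ẋ₀/ω)·sinh(ωT) ⇒ p·(1 − cosh) = x(T) − x₀·cosh − (ẋ₀/ω)·sinh
numerator   = 0.1916 − (0.0673)·2.071069 − (-0.0826/3.2779)·1.813650 = 0.097919
denominator = 1 − 2.071069 = -1.071069
p = 0.097919 / -1.071069 = -0.0914

p = -0.0914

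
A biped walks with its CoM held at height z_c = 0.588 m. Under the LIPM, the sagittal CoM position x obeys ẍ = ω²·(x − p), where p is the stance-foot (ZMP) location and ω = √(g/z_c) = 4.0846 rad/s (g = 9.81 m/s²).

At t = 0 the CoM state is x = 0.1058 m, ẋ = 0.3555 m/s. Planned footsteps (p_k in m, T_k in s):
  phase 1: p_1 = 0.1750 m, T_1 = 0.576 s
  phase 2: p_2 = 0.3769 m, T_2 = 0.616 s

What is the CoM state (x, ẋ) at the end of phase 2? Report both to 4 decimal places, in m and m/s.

phase 1: p=0.1750, T=0.576, ωT=2.352730, cosh=5.304670, sinh=5.209561; start (x,ẋ)=(0.105800, 0.355500) → end (x,ẋ)=(0.261327, 0.413305)
phase 2: p=0.3769, T=0.616, ωT=2.516114, cosh=6.230580, sinh=6.149807; start (x,ẋ)=(0.261327, 0.413305) → end (x,ẋ)=(0.279089, -0.328006)

x = 0.2791, ẋ = -0.3280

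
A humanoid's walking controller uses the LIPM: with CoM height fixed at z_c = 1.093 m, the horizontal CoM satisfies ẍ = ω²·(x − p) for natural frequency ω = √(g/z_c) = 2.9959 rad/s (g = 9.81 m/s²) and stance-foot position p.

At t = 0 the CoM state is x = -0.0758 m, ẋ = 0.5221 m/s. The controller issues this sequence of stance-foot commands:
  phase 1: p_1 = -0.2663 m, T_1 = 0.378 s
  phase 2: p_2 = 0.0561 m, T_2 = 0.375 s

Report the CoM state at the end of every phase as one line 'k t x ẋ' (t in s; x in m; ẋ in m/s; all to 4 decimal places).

1 0.3780 0.3023 1.6878
2 0.7530 1.2495 3.8841

phase 1: p=-0.2663, T=0.378, ωT=1.132450, cosh=1.712747, sinh=1.390504; start (x,ẋ)=(-0.075800, 0.522100) → end (x,ẋ)=(0.302303, 1.687812)
phase 2: p=0.0561, T=0.375, ωT=1.123463, cosh=1.700318, sinh=1.375166; start (x,ẋ)=(0.302303, 1.687812) → end (x,ẋ)=(1.249457, 3.884142)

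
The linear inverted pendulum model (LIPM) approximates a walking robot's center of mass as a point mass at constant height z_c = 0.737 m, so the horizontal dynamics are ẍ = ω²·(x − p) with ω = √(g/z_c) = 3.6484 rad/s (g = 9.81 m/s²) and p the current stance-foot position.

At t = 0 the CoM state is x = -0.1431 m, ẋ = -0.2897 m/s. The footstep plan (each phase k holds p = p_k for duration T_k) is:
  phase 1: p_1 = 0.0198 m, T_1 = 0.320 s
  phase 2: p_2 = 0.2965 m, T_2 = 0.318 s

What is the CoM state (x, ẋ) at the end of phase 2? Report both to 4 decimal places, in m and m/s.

x = -1.4347, ẋ = -5.9698

phase 1: p=0.0198, T=0.320, ωT=1.167488, cosh=1.762528, sinh=1.451381; start (x,ẋ)=(-0.143100, -0.289700) → end (x,ẋ)=(-0.382562, -1.373195)
phase 2: p=0.2965, T=0.318, ωT=1.160191, cosh=1.751985, sinh=1.438559; start (x,ẋ)=(-0.382562, -1.373195) → end (x,ẋ)=(-1.434656, -5.969833)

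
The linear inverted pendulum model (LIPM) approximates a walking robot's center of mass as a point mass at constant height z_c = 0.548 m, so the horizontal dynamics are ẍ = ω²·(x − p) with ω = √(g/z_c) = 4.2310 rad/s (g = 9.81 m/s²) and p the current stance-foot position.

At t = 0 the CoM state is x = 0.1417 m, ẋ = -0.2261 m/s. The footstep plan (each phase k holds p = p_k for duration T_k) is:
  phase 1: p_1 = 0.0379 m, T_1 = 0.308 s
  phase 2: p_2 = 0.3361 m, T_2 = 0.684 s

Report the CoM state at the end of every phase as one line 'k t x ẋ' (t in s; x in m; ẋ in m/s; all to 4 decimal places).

1 0.3080 0.1519 0.3018
2 0.9920 -0.6901 -4.2821

phase 1: p=0.0379, T=0.308, ωT=1.303148, cosh=1.976271, sinh=1.704595; start (x,ẋ)=(0.141700, -0.226100) → end (x,ẋ)=(0.151945, 0.301786)
phase 2: p=0.3361, T=0.684, ωT=2.894004, cosh=9.060427, sinh=9.005073; start (x,ẋ)=(0.151945, 0.301786) → end (x,ẋ)=(-0.690114, -4.282077)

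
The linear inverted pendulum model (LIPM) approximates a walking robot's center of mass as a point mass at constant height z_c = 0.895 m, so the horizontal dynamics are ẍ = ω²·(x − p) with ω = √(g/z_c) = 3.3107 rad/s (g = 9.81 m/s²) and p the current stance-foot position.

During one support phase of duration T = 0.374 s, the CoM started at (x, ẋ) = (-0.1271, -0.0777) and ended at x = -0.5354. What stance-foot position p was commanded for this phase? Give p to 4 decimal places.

p = 0.2998

ωT = 3.3107·0.374 = 1.238202; cosh(ωT) = 1.869655, sinh(ωT) = 1.579750
x(T) = p + (x₀−p)·cosh(ωT) + (ẋ₀/ω)·sinh(ωT) ⇒ p·(1 − cosh) = x(T) − x₀·cosh − (ẋ₀/ω)·sinh
numerator   = -0.5354 − (-0.1271)·1.869655 − (-0.0777/3.3107)·1.579750 = -0.260691
denominator = 1 − 1.869655 = -0.869655
p = -0.260691 / -0.869655 = 0.2998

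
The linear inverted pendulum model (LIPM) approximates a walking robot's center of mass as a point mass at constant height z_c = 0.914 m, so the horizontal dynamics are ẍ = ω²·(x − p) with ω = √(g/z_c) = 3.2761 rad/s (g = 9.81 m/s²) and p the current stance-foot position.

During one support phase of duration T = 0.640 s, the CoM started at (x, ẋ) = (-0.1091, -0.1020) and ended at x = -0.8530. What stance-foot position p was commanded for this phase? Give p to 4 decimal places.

ωT = 3.2761·0.640 = 2.096704; cosh(ωT) = 4.131080, sinh(ωT) = 4.008219
x(T) = p + (x₀−p)·cosh(ωT) + (ẋ₀/ω)·sinh(ωT) ⇒ p·(1 − cosh) = x(T) − x₀·cosh − (ẋ₀/ω)·sinh
numerator   = -0.8530 − (-0.1091)·4.131080 − (-0.1020/3.2761)·4.008219 = -0.277505
denominator = 1 − 4.131080 = -3.131080
p = -0.277505 / -3.131080 = 0.0886

p = 0.0886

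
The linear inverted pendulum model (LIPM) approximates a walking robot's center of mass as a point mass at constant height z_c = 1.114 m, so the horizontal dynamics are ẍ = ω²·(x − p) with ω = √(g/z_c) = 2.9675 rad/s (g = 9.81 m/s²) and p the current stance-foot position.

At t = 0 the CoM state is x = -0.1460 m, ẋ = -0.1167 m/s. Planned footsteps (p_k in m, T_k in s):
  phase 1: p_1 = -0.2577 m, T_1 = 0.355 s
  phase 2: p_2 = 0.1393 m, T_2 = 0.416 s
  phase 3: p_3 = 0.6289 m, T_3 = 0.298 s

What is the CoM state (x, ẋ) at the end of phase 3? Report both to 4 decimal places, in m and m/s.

x = -0.8739, ẋ = -3.7367

phase 1: p=-0.2577, T=0.355, ωT=1.053462, cosh=1.608146, sinh=1.259417; start (x,ẋ)=(-0.146000, -0.116700) → end (x,ẋ)=(-0.127598, 0.229788)
phase 2: p=0.1393, T=0.416, ωT=1.234480, cosh=1.863789, sinh=1.572802; start (x,ẋ)=(-0.127598, 0.229788) → end (x,ẋ)=(-0.236352, -0.817414)
phase 3: p=0.6289, T=0.298, ωT=0.884315, cosh=1.417161, sinh=1.004164; start (x,ẋ)=(-0.236352, -0.817414) → end (x,ẋ)=(-0.873904, -3.736734)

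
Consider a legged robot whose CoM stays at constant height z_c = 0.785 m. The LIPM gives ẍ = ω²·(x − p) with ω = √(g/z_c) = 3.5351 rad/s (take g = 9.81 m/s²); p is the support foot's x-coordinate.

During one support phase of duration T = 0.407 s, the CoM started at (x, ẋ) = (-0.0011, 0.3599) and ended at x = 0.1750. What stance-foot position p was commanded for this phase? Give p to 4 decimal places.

p = 0.0204

ωT = 3.5351·0.407 = 1.438786; cosh(ωT) = 2.226395, sinh(ωT) = 1.989179
x(T) = p + (x₀−p)·cosh(ωT) + (ẋ₀/ω)·sinh(ωT) ⇒ p·(1 − cosh) = x(T) − x₀·cosh − (ẋ₀/ω)·sinh
numerator   = 0.1750 − (-0.0011)·2.226395 − (0.3599/3.5351)·1.989179 = -0.025064
denominator = 1 − 2.226395 = -1.226395
p = -0.025064 / -1.226395 = 0.0204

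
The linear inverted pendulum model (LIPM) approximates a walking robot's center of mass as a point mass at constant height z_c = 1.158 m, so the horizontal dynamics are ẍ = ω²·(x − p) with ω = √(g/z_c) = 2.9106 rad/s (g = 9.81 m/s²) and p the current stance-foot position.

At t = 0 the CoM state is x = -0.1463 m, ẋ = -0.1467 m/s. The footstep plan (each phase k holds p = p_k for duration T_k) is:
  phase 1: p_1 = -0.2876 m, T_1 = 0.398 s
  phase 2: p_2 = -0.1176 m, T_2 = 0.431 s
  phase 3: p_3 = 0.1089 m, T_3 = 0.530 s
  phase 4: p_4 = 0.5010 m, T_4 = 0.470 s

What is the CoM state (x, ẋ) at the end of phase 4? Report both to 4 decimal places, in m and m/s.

phase 1: p=-0.2876, T=0.398, ωT=1.158419, cosh=1.749438, sinh=1.435456; start (x,ẋ)=(-0.146300, -0.146700) → end (x,ẋ)=(-0.112754, 0.333714)
phase 2: p=-0.1176, T=0.431, ωT=1.254469, cosh=1.895601, sinh=1.610374; start (x,ẋ)=(-0.112754, 0.333714) → end (x,ẋ)=(0.076223, 0.655302)
phase 3: p=0.1089, T=0.530, ωT=1.542618, cosh=2.445319, sinh=2.231499; start (x,ẋ)=(0.076223, 0.655302) → end (x,ẋ)=(0.531400, 1.390182)
phase 4: p=0.5010, T=0.470, ωT=1.367982, cosh=2.091019, sinh=1.836398; start (x,ẋ)=(0.531400, 1.390182) → end (x,ẋ)=(1.441681, 3.069385)

x = 1.4417, ẋ = 3.0694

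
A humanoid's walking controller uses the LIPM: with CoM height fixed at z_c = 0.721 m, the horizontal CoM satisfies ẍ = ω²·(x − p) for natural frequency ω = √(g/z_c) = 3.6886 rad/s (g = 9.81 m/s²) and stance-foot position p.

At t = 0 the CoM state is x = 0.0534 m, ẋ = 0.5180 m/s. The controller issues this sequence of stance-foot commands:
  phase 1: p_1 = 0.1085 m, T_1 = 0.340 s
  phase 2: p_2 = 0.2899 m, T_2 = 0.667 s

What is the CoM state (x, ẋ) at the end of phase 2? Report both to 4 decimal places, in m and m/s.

x = 0.9686, ẋ = 2.5783

phase 1: p=0.1085, T=0.340, ωT=1.254124, cosh=1.895046, sinh=1.609721; start (x,ẋ)=(0.053400, 0.518000) → end (x,ẋ)=(0.230140, 0.654471)
phase 2: p=0.2899, T=0.667, ωT=2.460296, cosh=5.896844, sinh=5.811435; start (x,ẋ)=(0.230140, 0.654471) → end (x,ẋ)=(0.968634, 2.578304)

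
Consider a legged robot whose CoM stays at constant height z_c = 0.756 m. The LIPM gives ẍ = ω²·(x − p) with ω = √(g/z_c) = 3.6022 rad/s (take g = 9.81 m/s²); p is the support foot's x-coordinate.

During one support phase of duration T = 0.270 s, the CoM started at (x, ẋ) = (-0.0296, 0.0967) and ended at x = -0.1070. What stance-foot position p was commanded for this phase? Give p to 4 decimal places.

ωT = 3.6022·0.270 = 0.972594; cosh(ωT) = 1.511449, sinh(ωT) = 1.133348
x(T) = p + (x₀−p)·cosh(ωT) + (ẋ₀/ω)·sinh(ωT) ⇒ p·(1 − cosh) = x(T) − x₀·cosh − (ẋ₀/ω)·sinh
numerator   = -0.1070 − (-0.0296)·1.511449 − (0.0967/3.6022)·1.133348 = -0.092686
denominator = 1 − 1.511449 = -0.511449
p = -0.092686 / -0.511449 = 0.1812

p = 0.1812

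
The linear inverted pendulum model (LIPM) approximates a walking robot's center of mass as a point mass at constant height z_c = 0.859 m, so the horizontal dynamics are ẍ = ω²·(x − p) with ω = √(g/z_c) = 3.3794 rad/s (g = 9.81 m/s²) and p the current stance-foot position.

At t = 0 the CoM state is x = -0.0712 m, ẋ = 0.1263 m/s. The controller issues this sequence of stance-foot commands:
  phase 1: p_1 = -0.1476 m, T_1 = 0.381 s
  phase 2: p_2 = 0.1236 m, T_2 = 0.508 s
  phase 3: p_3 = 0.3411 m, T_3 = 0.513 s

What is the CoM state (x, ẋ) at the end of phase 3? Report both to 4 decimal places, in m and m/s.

x = 1.9253, ẋ = 5.5115

phase 1: p=-0.1476, T=0.381, ωT=1.287551, cosh=1.949924, sinh=1.673978; start (x,ẋ)=(-0.071200, 0.126300) → end (x,ẋ)=(0.063937, 0.678473)
phase 2: p=0.1236, T=0.508, ωT=1.716735, cosh=2.872989, sinh=2.693337; start (x,ẋ)=(0.063937, 0.678473) → end (x,ẋ)=(0.492922, 1.406199)
phase 3: p=0.3411, T=0.513, ωT=1.733632, cosh=2.918910, sinh=2.742269; start (x,ẋ)=(0.492922, 1.406199) → end (x,ẋ)=(1.925338, 5.511537)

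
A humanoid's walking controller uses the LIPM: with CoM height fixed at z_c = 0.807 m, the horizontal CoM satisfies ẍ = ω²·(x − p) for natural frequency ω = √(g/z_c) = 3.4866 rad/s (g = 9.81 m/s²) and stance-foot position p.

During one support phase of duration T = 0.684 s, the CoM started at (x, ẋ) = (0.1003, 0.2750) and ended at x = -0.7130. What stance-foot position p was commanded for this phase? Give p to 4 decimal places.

ωT = 3.4866·0.684 = 2.384834; cosh(ωT) = 5.474684, sinh(ωT) = 5.382580
x(T) = p + (x₀−p)·cosh(ωT) + (ẋ₀/ω)·sinh(ωT) ⇒ p·(1 − cosh) = x(T) − x₀·cosh − (ẋ₀/ω)·sinh
numerator   = -0.7130 − (0.1003)·5.474684 − (0.2750/3.4866)·5.382580 = -1.686653
denominator = 1 − 5.474684 = -4.474684
p = -1.686653 / -4.474684 = 0.3769

p = 0.3769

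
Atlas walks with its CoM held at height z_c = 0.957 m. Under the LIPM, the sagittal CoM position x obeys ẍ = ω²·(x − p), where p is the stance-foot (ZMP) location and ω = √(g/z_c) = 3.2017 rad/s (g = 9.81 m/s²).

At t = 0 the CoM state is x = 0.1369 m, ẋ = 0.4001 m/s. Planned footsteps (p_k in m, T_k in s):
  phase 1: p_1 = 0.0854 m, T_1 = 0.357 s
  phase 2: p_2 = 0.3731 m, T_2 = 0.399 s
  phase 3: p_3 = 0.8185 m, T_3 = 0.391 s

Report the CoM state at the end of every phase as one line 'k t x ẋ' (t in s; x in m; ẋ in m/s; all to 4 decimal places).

phase 1: p=0.0854, T=0.357, ωT=1.143007, cosh=1.727522, sinh=1.408663; start (x,ẋ)=(0.136900, 0.400100) → end (x,ẋ)=(0.350401, 0.923452)
phase 2: p=0.3731, T=0.399, ωT=1.277478, cosh=1.933160, sinh=1.654421; start (x,ẋ)=(0.350401, 0.923452) → end (x,ẋ)=(0.806396, 1.664944)
phase 3: p=0.8185, T=0.391, ωT=1.251865, cosh=1.891414, sinh=1.605443; start (x,ẋ)=(0.806396, 1.664944) → end (x,ẋ)=(1.630467, 3.086884)

1 0.3570 0.3504 0.9235
2 0.7560 0.8064 1.6649
3 1.1470 1.6305 3.0869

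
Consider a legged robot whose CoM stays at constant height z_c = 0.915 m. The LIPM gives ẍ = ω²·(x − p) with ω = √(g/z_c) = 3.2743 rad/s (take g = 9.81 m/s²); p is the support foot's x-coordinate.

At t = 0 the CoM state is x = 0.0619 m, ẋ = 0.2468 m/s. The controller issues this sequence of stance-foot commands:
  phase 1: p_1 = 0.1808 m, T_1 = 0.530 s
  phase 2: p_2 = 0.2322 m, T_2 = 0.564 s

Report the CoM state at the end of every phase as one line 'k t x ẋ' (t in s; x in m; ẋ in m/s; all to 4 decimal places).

phase 1: p=0.1808, T=0.530, ωT=1.735379, cosh=2.923705, sinh=2.747372; start (x,ẋ)=(0.061900, 0.246800) → end (x,ẋ)=(0.040254, -0.348021)
phase 2: p=0.2322, T=0.564, ωT=1.846705, cosh=3.248328, sinh=3.090572; start (x,ẋ)=(0.040254, -0.348021) → end (x,ẋ)=(-0.719795, -3.072872)

1 0.5300 0.0403 -0.3480
2 1.0940 -0.7198 -3.0729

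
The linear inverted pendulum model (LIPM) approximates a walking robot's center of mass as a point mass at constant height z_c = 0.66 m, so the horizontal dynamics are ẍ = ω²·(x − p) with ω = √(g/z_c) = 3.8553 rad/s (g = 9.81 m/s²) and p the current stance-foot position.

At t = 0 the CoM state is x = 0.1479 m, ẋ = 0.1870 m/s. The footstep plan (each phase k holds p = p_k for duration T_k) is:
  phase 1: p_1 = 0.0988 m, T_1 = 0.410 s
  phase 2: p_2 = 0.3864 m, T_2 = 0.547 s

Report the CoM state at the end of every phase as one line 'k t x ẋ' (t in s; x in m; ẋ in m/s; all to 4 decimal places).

1 0.4100 0.3360 0.9138
2 0.9570 1.1376 3.0305

phase 1: p=0.0988, T=0.410, ωT=1.580673, cosh=2.532030, sinh=2.326194; start (x,ẋ)=(0.147900, 0.187000) → end (x,ẋ)=(0.335954, 0.913827)
phase 2: p=0.3864, T=0.547, ωT=2.108849, cosh=4.180066, sinh=4.058688; start (x,ẋ)=(0.335954, 0.913827) → end (x,ẋ)=(1.137569, 3.030504)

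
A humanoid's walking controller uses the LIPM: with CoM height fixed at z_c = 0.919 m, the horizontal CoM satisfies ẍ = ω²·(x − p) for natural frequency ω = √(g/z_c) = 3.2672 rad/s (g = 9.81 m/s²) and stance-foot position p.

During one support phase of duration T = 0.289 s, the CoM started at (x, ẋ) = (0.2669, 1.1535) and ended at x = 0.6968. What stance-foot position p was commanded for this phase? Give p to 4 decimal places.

p = 0.1737

ωT = 3.2672·0.289 = 0.944221; cosh(ωT) = 1.479896, sinh(ωT) = 1.090913
x(T) = p + (x₀−p)·cosh(ωT) + (ẋ₀/ω)·sinh(ωT) ⇒ p·(1 − cosh) = x(T) − x₀·cosh − (ẋ₀/ω)·sinh
numerator   = 0.6968 − (0.2669)·1.479896 − (1.1535/3.2672)·1.090913 = -0.083336
denominator = 1 − 1.479896 = -0.479896
p = -0.083336 / -0.479896 = 0.1737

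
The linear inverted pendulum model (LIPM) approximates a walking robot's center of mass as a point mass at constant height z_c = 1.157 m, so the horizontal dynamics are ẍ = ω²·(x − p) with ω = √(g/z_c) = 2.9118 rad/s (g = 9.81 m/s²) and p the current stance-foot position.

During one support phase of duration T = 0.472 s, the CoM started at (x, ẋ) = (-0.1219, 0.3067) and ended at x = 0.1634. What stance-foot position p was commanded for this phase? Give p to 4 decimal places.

p = -0.2039

ωT = 2.9118·0.472 = 1.374370; cosh(ωT) = 2.102792, sinh(ωT) = 1.849793
x(T) = p + (x₀−p)·cosh(ωT) + (ẋ₀/ω)·sinh(ωT) ⇒ p·(1 − cosh) = x(T) − x₀·cosh − (ẋ₀/ω)·sinh
numerator   = 0.1634 − (-0.1219)·2.102792 − (0.3067/2.9118)·1.849793 = 0.224892
denominator = 1 − 2.102792 = -1.102792
p = 0.224892 / -1.102792 = -0.2039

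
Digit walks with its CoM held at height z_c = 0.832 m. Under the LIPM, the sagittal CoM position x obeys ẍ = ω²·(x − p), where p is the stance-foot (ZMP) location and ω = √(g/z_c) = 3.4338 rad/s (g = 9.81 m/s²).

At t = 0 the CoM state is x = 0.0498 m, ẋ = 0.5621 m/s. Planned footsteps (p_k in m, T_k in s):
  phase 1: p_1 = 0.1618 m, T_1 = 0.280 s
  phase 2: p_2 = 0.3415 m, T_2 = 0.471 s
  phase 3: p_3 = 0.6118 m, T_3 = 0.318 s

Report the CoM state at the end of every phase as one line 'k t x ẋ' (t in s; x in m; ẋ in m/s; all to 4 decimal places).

phase 1: p=0.1618, T=0.280, ωT=0.961464, cosh=1.498928, sinh=1.116595; start (x,ẋ)=(0.049800, 0.562100) → end (x,ẋ)=(0.176702, 0.413121)
phase 2: p=0.3415, T=0.471, ωT=1.617320, cosh=2.618997, sinh=2.420568; start (x,ẋ)=(0.176702, 0.413121) → end (x,ẋ)=(0.201114, -0.287793)
phase 3: p=0.6118, T=0.318, ωT=1.091948, cosh=1.657818, sinh=1.322256; start (x,ẋ)=(0.201114, -0.287793) → end (x,ẋ)=(-0.179863, -2.341770)

1 0.2800 0.1767 0.4131
2 0.7510 0.2011 -0.2878
3 1.0690 -0.1799 -2.3418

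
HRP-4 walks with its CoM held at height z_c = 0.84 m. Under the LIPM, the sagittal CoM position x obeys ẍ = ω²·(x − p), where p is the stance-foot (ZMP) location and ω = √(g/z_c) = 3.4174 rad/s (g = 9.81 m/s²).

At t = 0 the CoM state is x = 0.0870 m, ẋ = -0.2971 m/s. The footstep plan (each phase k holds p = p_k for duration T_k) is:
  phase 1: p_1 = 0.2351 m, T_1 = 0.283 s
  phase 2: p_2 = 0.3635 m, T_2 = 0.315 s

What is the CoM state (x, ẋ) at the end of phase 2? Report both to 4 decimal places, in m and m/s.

phase 1: p=0.2351, T=0.283, ωT=0.967124, cosh=1.505272, sinh=1.125097; start (x,ẋ)=(0.087000, -0.297100) → end (x,ẋ)=(-0.085644, -1.016647)
phase 2: p=0.3635, T=0.315, ωT=1.076481, cosh=1.637564, sinh=1.296771; start (x,ẋ)=(-0.085644, -1.016647) → end (x,ẋ)=(-0.757780, -3.655244)

x = -0.7578, ẋ = -3.6552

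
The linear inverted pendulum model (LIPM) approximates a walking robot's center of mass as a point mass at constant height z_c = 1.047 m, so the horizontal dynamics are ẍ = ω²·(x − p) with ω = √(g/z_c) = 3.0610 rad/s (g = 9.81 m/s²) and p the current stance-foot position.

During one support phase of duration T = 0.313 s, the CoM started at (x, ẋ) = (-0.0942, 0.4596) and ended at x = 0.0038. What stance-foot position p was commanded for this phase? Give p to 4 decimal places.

ωT = 3.0610·0.313 = 0.958093; cosh(ωT) = 1.495172, sinh(ωT) = 1.111548
x(T) = p + (x₀−p)·cosh(ωT) + (ẋ₀/ω)·sinh(ωT) ⇒ p·(1 − cosh) = x(T) − x₀·cosh − (ẋ₀/ω)·sinh
numerator   = 0.0038 − (-0.0942)·1.495172 − (0.4596/3.0610)·1.111548 = -0.022250
denominator = 1 − 1.495172 = -0.495172
p = -0.022250 / -0.495172 = 0.0449

p = 0.0449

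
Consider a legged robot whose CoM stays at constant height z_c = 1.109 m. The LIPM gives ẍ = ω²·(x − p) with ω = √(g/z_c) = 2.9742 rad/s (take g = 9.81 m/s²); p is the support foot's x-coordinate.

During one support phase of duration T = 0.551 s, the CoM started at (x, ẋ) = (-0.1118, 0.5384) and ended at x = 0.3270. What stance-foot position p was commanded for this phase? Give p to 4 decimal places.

ωT = 2.9742·0.551 = 1.638784; cosh(ωT) = 2.671561, sinh(ωT) = 2.477345
x(T) = p + (x₀−p)·cosh(ωT) + (ẋ₀/ω)·sinh(ωT) ⇒ p·(1 − cosh) = x(T) − x₀·cosh − (ẋ₀/ω)·sinh
numerator   = 0.3270 − (-0.1118)·2.671561 − (0.5384/2.9742)·2.477345 = 0.177223
denominator = 1 − 2.671561 = -1.671561
p = 0.177223 / -1.671561 = -0.1060

p = -0.1060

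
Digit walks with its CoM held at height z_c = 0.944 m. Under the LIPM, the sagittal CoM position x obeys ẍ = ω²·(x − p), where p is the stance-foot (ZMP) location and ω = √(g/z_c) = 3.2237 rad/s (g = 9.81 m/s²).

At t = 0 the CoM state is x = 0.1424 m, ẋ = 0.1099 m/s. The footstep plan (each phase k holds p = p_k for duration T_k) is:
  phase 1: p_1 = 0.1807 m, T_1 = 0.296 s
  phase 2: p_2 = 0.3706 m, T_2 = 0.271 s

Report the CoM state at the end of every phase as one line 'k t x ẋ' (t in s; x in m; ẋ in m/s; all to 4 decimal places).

phase 1: p=0.1807, T=0.296, ωT=0.954215, cosh=1.490873, sinh=1.105759; start (x,ẋ)=(0.142400, 0.109900) → end (x,ẋ)=(0.161296, 0.027321)
phase 2: p=0.3706, T=0.271, ωT=0.873623, cosh=1.406505, sinh=0.989069; start (x,ẋ)=(0.161296, 0.027321) → end (x,ẋ)=(0.084596, -0.628929)

1 0.2960 0.1613 0.0273
2 0.5670 0.0846 -0.6289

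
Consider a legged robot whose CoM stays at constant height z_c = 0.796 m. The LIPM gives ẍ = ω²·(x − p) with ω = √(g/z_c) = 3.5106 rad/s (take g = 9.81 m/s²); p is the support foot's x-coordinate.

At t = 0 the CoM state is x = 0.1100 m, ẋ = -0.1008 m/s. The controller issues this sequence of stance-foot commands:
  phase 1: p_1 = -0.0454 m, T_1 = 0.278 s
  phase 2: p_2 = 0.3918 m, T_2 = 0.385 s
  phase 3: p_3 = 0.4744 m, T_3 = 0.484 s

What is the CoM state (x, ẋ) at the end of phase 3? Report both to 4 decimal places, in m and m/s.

phase 1: p=-0.0454, T=0.278, ωT=0.975947, cosh=1.515257, sinh=1.138422; start (x,ẋ)=(0.110000, -0.100800) → end (x,ẋ)=(0.157383, 0.468325)
phase 2: p=0.3918, T=0.385, ωT=1.351581, cosh=2.061180, sinh=1.802349; start (x,ẋ)=(0.157383, 0.468325) → end (x,ẋ)=(0.149064, -0.517929)
phase 3: p=0.4744, T=0.484, ωT=1.699130, cosh=2.826016, sinh=2.643173; start (x,ẋ)=(0.149064, -0.517929) → end (x,ẋ)=(-0.834959, -4.482507)

x = -0.8350, ẋ = -4.4825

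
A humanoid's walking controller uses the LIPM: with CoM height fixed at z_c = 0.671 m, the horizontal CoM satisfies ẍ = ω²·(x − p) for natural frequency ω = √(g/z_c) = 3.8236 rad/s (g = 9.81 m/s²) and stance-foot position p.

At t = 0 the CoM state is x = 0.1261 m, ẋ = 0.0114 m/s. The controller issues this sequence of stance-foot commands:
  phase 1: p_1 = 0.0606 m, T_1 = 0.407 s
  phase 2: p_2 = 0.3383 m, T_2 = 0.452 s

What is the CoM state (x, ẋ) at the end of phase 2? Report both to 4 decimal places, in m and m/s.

x = 0.4470, ẋ = 0.5953

phase 1: p=0.0606, T=0.407, ωT=1.556205, cosh=2.475866, sinh=2.264931; start (x,ẋ)=(0.126100, 0.011400) → end (x,ẋ)=(0.229522, 0.595467)
phase 2: p=0.3383, T=0.452, ωT=1.728267, cosh=2.904240, sinh=2.726648; start (x,ẋ)=(0.229522, 0.595467) → end (x,ẋ)=(0.447017, 0.595303)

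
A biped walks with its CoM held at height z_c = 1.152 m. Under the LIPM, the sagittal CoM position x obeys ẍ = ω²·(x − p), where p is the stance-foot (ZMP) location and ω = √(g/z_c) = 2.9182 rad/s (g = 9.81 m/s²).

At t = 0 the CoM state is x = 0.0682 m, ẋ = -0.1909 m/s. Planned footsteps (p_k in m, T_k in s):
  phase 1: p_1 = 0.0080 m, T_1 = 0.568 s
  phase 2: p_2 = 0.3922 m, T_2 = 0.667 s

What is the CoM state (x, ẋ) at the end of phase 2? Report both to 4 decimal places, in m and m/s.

x = -1.0748, ẋ = -4.1308

phase 1: p=0.0080, T=0.568, ωT=1.657538, cosh=2.718492, sinh=2.527884; start (x,ẋ)=(0.068200, -0.190900) → end (x,ẋ)=(0.006287, -0.074872)
phase 2: p=0.3922, T=0.667, ωT=1.946439, cosh=3.573244, sinh=3.430462; start (x,ẋ)=(0.006287, -0.074872) → end (x,ẋ)=(-1.074778, -4.130830)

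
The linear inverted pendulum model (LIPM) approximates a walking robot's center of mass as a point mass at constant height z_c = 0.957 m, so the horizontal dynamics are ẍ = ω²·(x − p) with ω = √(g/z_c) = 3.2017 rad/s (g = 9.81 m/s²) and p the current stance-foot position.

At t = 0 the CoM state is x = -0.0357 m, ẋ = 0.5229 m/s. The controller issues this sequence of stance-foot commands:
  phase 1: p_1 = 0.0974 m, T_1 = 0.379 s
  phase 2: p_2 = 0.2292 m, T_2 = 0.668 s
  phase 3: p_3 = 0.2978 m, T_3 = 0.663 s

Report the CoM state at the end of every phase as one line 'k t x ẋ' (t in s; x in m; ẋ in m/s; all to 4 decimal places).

1 0.3790 0.1042 0.3038
2 1.0470 0.0885 -0.3677
3 1.7100 -1.0620 -4.3174

phase 1: p=0.0974, T=0.379, ωT=1.213444, cosh=1.831113, sinh=1.533942; start (x,ẋ)=(-0.035700, 0.522900) → end (x,ẋ)=(0.104201, 0.303806)
phase 2: p=0.2292, T=0.668, ωT=2.138736, cosh=4.303251, sinh=4.185447; start (x,ẋ)=(0.104201, 0.303806) → end (x,ẋ)=(0.088452, -0.367698)
phase 3: p=0.2978, T=0.663, ωT=2.122727, cosh=4.236797, sinh=4.117092; start (x,ẋ)=(0.088452, -0.367698) → end (x,ẋ)=(-1.061991, -4.317424)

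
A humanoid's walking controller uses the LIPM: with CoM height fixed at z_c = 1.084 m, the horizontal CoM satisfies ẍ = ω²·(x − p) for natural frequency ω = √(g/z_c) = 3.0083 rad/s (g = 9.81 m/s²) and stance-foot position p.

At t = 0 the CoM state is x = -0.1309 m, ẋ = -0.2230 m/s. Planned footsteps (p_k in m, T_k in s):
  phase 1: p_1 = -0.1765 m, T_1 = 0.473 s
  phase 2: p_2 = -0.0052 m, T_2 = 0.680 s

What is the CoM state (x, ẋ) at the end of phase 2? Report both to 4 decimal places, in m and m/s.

phase 1: p=-0.1765, T=0.473, ωT=1.422926, cosh=2.195125, sinh=1.954118; start (x,ẋ)=(-0.130900, -0.223000) → end (x,ẋ)=(-0.221258, -0.221450)
phase 2: p=-0.0052, T=0.680, ωT=2.045644, cosh=3.931717, sinh=3.802420; start (x,ẋ)=(-0.221258, -0.221450) → end (x,ẋ)=(-1.134585, -3.342123)

x = -1.1346, ẋ = -3.3421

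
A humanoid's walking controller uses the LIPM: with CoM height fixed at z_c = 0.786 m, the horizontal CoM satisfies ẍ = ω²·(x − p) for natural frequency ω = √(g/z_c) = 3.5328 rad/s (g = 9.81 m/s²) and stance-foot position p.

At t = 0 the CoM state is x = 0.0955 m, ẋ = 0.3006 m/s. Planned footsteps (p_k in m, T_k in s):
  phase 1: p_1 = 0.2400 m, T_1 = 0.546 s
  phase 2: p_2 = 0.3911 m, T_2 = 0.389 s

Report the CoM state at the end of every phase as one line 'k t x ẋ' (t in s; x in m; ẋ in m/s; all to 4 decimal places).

phase 1: p=0.2400, T=0.546, ωT=1.928909, cosh=3.513652, sinh=3.368345; start (x,ẋ)=(0.095500, 0.300600) → end (x,ẋ)=(0.018884, -0.663301)
phase 2: p=0.3911, T=0.389, ωT=1.374259, cosh=2.102587, sinh=1.849560; start (x,ẋ)=(0.018884, -0.663301) → end (x,ẋ)=(-0.738781, -3.826755)

1 0.5460 0.0189 -0.6633
2 0.9350 -0.7388 -3.8268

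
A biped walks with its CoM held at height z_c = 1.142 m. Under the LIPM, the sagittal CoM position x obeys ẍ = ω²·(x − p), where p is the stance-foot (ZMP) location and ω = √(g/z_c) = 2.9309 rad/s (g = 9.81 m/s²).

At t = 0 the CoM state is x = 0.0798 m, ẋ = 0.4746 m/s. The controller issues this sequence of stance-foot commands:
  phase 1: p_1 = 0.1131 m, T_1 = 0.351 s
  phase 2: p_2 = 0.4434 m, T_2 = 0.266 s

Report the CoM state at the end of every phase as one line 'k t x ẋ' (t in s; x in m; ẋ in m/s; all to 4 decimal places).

phase 1: p=0.1131, T=0.351, ωT=1.028746, cosh=1.577505, sinh=1.220050; start (x,ẋ)=(0.079800, 0.474600) → end (x,ẋ)=(0.258132, 0.629608)
phase 2: p=0.4434, T=0.266, ωT=0.779619, cosh=1.319611, sinh=0.861031; start (x,ẋ)=(0.258132, 0.629608) → end (x,ẋ)=(0.383882, 0.363296)

1 0.3510 0.2581 0.6296
2 0.6170 0.3839 0.3633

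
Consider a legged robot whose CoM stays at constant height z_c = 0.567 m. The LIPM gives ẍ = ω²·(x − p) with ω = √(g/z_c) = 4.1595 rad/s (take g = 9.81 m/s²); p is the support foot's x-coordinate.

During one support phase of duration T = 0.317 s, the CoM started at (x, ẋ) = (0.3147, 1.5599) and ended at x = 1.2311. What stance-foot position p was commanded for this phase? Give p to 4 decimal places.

ωT = 4.1595·0.317 = 1.318562; cosh(ωT) = 2.002780, sinh(ωT) = 1.735260
x(T) = p + (x₀−p)·cosh(ωT) + (ẋ₀/ω)·sinh(ωT) ⇒ p·(1 − cosh) = x(T) − x₀·cosh − (ẋ₀/ω)·sinh
numerator   = 1.2311 − (0.3147)·2.002780 − (1.5599/4.1595)·1.735260 = -0.049934
denominator = 1 − 2.002780 = -1.002780
p = -0.049934 / -1.002780 = 0.0498

p = 0.0498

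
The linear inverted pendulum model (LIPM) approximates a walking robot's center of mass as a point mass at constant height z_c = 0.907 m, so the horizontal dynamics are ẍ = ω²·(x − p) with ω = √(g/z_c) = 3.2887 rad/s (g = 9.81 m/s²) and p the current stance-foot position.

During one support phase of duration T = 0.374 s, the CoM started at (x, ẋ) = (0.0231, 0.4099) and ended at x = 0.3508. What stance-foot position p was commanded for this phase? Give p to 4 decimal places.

p = -0.1318

ωT = 3.2887·0.374 = 1.229974; cosh(ωT) = 1.856720, sinh(ωT) = 1.564420
x(T) = p + (x₀−p)·cosh(ωT) + (ẋ₀/ω)·sinh(ωT) ⇒ p·(1 − cosh) = x(T) − x₀·cosh − (ẋ₀/ω)·sinh
numerator   = 0.3508 − (0.0231)·1.856720 − (0.4099/3.2887)·1.564420 = 0.112922
denominator = 1 − 1.856720 = -0.856720
p = 0.112922 / -0.856720 = -0.1318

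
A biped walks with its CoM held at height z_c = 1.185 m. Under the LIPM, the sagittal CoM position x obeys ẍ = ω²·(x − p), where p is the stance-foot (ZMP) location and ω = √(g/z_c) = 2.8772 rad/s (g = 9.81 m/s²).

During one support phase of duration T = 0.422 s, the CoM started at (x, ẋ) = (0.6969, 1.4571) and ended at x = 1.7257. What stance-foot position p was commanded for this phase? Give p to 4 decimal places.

p = 0.3950

ωT = 2.8772·0.422 = 1.214178; cosh(ωT) = 1.832240, sinh(ωT) = 1.535286
x(T) = p + (x₀−p)·cosh(ωT) + (ẋ₀/ω)·sinh(ωT) ⇒ p·(1 − cosh) = x(T) − x₀·cosh − (ẋ₀/ω)·sinh
numerator   = 1.7257 − (0.6969)·1.832240 − (1.4571/2.8772)·1.535286 = -0.328703
denominator = 1 − 1.832240 = -0.832240
p = -0.328703 / -0.832240 = 0.3950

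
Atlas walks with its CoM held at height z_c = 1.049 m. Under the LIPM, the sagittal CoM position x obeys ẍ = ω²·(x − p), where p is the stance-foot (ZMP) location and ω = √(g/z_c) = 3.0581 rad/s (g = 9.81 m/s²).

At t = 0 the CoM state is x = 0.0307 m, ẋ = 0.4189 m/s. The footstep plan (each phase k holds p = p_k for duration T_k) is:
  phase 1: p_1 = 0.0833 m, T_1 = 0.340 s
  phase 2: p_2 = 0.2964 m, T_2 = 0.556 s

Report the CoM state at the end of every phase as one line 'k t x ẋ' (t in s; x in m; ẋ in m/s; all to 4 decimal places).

phase 1: p=0.0833, T=0.340, ωT=1.039754, cosh=1.591031, sinh=1.237490; start (x,ẋ)=(0.030700, 0.418900) → end (x,ẋ)=(0.169124, 0.467425)
phase 2: p=0.2964, T=0.556, ωT=1.700304, cosh=2.829119, sinh=2.646491; start (x,ẋ)=(0.169124, 0.467425) → end (x,ẋ)=(0.340832, 0.292325)

1 0.3400 0.1691 0.4674
2 0.8960 0.3408 0.2923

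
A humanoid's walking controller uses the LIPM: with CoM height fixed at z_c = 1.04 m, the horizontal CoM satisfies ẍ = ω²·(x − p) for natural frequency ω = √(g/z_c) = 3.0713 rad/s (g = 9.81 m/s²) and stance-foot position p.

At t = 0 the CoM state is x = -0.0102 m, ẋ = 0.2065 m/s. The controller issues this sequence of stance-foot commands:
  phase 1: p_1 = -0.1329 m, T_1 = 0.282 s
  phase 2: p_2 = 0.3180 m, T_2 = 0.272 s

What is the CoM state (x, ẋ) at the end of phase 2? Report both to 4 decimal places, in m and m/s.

phase 1: p=-0.1329, T=0.282, ωT=0.866107, cosh=1.399111, sinh=0.978525; start (x,ẋ)=(-0.010200, 0.206500) → end (x,ẋ)=(0.104562, 0.657672)
phase 2: p=0.3180, T=0.272, ωT=0.835394, cosh=1.369713, sinh=0.936009; start (x,ẋ)=(0.104562, 0.657672) → end (x,ẋ)=(0.226084, 0.287239)

x = 0.2261, ẋ = 0.2872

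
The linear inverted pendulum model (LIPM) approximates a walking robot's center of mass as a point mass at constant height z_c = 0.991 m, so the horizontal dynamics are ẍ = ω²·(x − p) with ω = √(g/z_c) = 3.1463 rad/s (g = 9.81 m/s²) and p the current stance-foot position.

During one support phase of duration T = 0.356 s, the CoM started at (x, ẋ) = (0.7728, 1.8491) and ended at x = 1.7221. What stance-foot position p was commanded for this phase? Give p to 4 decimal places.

p = 0.5651

ωT = 3.1463·0.356 = 1.120083; cosh(ωT) = 1.695680, sinh(ωT) = 1.369428
x(T) = p + (x₀−p)·cosh(ωT) + (ẋ₀/ω)·sinh(ωT) ⇒ p·(1 − cosh) = x(T) − x₀·cosh − (ẋ₀/ω)·sinh
numerator   = 1.7221 − (0.7728)·1.695680 − (1.8491/3.1463)·1.369428 = -0.393143
denominator = 1 − 1.695680 = -0.695680
p = -0.393143 / -0.695680 = 0.5651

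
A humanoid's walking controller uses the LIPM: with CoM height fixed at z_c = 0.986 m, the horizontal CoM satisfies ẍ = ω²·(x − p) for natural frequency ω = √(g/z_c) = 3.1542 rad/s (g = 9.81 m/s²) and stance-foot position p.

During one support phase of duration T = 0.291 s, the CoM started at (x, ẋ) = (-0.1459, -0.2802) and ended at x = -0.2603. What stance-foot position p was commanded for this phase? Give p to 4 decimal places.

ωT = 3.1542·0.291 = 0.917872; cosh(ωT) = 1.451662, sinh(ωT) = 1.052294
x(T) = p + (x₀−p)·cosh(ωT) + (ẋ₀/ω)·sinh(ωT) ⇒ p·(1 − cosh) = x(T) − x₀·cosh − (ẋ₀/ω)·sinh
numerator   = -0.2603 − (-0.1459)·1.451662 − (-0.2802/3.1542)·1.052294 = 0.044977
denominator = 1 − 1.451662 = -0.451662
p = 0.044977 / -0.451662 = -0.0996

p = -0.0996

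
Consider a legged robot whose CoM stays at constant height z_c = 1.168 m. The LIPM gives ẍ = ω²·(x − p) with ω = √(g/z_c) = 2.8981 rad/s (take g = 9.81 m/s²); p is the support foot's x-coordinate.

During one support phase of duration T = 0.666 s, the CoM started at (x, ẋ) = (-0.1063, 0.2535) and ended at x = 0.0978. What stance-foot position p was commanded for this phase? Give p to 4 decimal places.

p = -0.0702

ωT = 2.8981·0.666 = 1.930135; cosh(ωT) = 3.517783, sinh(ωT) = 3.372654
x(T) = p + (x₀−p)·cosh(ωT) + (ẋ₀/ω)·sinh(ωT) ⇒ p·(1 − cosh) = x(T) − x₀·cosh − (ẋ₀/ω)·sinh
numerator   = 0.0978 − (-0.1063)·3.517783 − (0.2535/2.8981)·3.372654 = 0.176731
denominator = 1 − 3.517783 = -2.517783
p = 0.176731 / -2.517783 = -0.0702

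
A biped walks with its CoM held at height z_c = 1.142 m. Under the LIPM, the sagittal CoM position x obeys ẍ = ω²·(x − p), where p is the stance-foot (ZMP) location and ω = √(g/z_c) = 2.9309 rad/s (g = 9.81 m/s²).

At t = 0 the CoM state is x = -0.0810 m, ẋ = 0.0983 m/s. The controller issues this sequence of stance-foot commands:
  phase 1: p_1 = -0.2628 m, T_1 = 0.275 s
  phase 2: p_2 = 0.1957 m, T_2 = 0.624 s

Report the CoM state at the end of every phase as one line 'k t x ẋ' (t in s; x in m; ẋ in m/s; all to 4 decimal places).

phase 1: p=-0.2628, T=0.275, ωT=0.805998, cosh=1.342785, sinh=0.896143; start (x,ẋ)=(-0.081000, 0.098300) → end (x,ẋ)=(0.011374, 0.609495)
phase 2: p=0.1957, T=0.624, ωT=1.828882, cosh=3.193756, sinh=3.033163; start (x,ẋ)=(0.011374, 0.609495) → end (x,ẋ)=(0.237769, 0.307941)

1 0.2750 0.0114 0.6095
2 0.8990 0.2378 0.3079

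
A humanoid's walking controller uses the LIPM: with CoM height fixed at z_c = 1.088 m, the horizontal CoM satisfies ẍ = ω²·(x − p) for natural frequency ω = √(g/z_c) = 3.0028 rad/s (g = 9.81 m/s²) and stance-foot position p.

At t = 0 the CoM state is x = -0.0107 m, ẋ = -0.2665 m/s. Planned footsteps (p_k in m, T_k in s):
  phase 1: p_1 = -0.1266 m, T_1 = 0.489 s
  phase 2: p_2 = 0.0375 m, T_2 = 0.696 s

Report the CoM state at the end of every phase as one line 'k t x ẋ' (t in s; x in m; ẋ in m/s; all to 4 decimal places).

1 0.4890 -0.0441 0.1062
2 1.1850 -0.1565 -0.5392

phase 1: p=-0.1266, T=0.489, ωT=1.468369, cosh=2.286224, sinh=2.055924; start (x,ẋ)=(-0.010700, -0.266500) → end (x,ẋ)=(-0.044091, 0.106233)
phase 2: p=0.0375, T=0.696, ωT=2.089949, cosh=4.104097, sinh=3.980404; start (x,ẋ)=(-0.044091, 0.106233) → end (x,ẋ)=(-0.156538, -0.539212)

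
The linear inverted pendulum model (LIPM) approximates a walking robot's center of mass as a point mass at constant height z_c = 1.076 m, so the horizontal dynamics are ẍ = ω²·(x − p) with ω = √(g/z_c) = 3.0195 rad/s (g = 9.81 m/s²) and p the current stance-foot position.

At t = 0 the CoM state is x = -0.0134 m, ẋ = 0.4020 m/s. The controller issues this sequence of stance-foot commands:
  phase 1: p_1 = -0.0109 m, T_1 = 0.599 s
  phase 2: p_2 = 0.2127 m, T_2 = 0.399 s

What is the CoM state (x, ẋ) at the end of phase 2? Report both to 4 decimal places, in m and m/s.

phase 1: p=-0.0109, T=0.599, ωT=1.808680, cosh=3.133130, sinh=2.969260; start (x,ẋ)=(-0.013400, 0.402000) → end (x,ẋ)=(0.376578, 1.237104)
phase 2: p=0.2127, T=0.399, ωT=1.204781, cosh=1.817892, sinh=1.518134; start (x,ẋ)=(0.376578, 1.237104) → end (x,ẋ)=(1.132601, 3.000142)

x = 1.1326, ẋ = 3.0001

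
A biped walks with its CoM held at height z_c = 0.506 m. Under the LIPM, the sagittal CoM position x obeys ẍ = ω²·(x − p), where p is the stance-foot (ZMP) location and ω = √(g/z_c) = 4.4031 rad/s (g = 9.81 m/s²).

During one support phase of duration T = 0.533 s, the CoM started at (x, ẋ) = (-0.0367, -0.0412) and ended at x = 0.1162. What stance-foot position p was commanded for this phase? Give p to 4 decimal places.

p = -0.0838

ωT = 4.4031·0.533 = 2.346852; cosh(ωT) = 5.274143, sinh(ωT) = 5.178473
x(T) = p + (x₀−p)·cosh(ωT) + (ẋ₀/ω)·sinh(ωT) ⇒ p·(1 − cosh) = x(T) − x₀·cosh − (ẋ₀/ω)·sinh
numerator   = 0.1162 − (-0.0367)·5.274143 − (-0.0412/4.4031)·5.178473 = 0.358216
denominator = 1 − 5.274143 = -4.274143
p = 0.358216 / -4.274143 = -0.0838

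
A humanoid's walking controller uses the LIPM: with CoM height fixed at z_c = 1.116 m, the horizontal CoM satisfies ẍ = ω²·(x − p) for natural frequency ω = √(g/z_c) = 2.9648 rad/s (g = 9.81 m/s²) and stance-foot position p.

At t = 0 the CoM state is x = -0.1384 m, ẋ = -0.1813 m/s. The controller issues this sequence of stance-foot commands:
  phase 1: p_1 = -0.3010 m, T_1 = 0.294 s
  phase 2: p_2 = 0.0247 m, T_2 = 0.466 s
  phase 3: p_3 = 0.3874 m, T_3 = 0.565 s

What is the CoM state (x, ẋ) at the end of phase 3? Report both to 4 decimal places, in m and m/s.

x = -1.5041, ẋ = -5.3741

phase 1: p=-0.3010, T=0.294, ωT=0.871651, cosh=1.404558, sinh=0.986298; start (x,ẋ)=(-0.138400, -0.181300) → end (x,ẋ)=(-0.132932, 0.220824)
phase 2: p=0.0247, T=0.466, ωT=1.381597, cosh=2.116215, sinh=1.865038; start (x,ẋ)=(-0.132932, 0.220824) → end (x,ẋ)=(-0.169971, -0.404307)
phase 3: p=0.3874, T=0.565, ωT=1.675112, cosh=2.763340, sinh=2.576053; start (x,ẋ)=(-0.169971, -0.404307) → end (x,ẋ)=(-1.504100, -5.374149)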